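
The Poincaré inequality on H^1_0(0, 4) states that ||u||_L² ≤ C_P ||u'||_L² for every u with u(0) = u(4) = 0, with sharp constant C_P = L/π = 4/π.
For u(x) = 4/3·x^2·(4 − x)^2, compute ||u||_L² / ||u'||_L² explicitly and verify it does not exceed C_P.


||u||_L² / ||u'||_L² = 2*sqrt(3)/3 < C_P = 4/π.

u(x) = 4/3·x^2·(4 − x)^2, so u'(x) = 16*x*(x - 4)*(x - 2)/3.
u(x) = 4/3·x^2·(4 − x)^2 vanishes at x = 0 and x = 4, so u ∈ H^1_0(0, 4). Differentiate via the product rule and integrate the resulting polynomials term by term.
  ∫_0^4 u² dx = ∫_0^4 (16*x^8/9 - 256*x^7/9 + 512*x^6/3 - 4096*x^5/9 + 4096*x^4/9) dx. Term by term:
    ∫_0^4 16*x^8/9 dx = 4194304/81;  ∫_0^4 -256*x^7/9 dx = -2097152/9;  ∫_0^4 512*x^6/3 dx = 8388608/21;
    ∫_0^4 -4096*x^5/9 dx = -8388608/27;  ∫_0^4 4096*x^4/9 dx = 4194304/45.
  Sum: 4194304/81 − 2097152/9 + 8388608/21 − 8388608/27 + 4194304/45 = 2097152/2835.
  ∫_0^4 (u')² dx = ∫_0^4 (256*x^6/9 - 1024*x^5/3 + 13312*x^4/9 - 8192*x^3/3 + 16384*x^2/9) dx. Term by term:
    ∫_0^4 256*x^6/9 dx = 4194304/63;  ∫_0^4 -1024*x^5/3 dx = -2097152/9;  ∫_0^4 13312*x^4/9 dx = 13631488/45;
    ∫_0^4 -8192*x^3/3 dx = -524288/3;  ∫_0^4 16384*x^2/9 dx = 1048576/27.
  Sum: 4194304/63 − 2097152/9 + 13631488/45 − 524288/3 + 1048576/27 = 524288/945.
∫_0^4 u² dx = 2097152/2835, so ||u||_L² = 1024*sqrt(70)/315.
∫_0^4 (u')² dx = 524288/945, so ||u'||_L² = 512*sqrt(210)/315.
Ratio ||u||_L² / ||u'||_L² = 2*sqrt(3)/3.
Sharp Poincaré constant on H^1_0(0, 4) is C_P = L/π = 4/π, achieved by sin(π/4·x).
A polynomial bump cannot attain the sharp Poincaré constant (only the first sine eigenfunction does), so the ratio is strictly less than C_P, consistent with ||u||_L² ≤ C_P ||u'||_L².


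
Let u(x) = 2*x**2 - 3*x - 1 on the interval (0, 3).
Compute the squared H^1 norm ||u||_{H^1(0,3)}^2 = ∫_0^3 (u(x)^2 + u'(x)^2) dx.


||u||_{H^1}^2 = 447/5

The H^1 norm (squared) on an interval (0, L) is
  ||u||_{H^1}^2 = ∫_0^L u(x)^2 dx + ∫_0^L u'(x)^2 dx.
Compute u'(x) = 4*x - 3.
Then u(x)^2 = 4*x**4 - 12*x**3 + 5*x**2 + 6*x + 1 and u'(x)^2 = 16*x**2 - 24*x + 9.
Integrate each monomial from 0 to 3 using ∫_0^3 c·x^n dx = c·3^(n+1)/(n+1):
  ∫_0^3 u(x)^2 dx = ∫_0^3 (4*x^4 - 12*x^3 + 5*x^2 + 6*x + 1) dx. Term by term:
    ∫_0^3 4*x^4 dx = 972/5;  ∫_0^3 -12*x^3 dx = -243;  ∫_0^3 5*x^2 dx = 45;
    ∫_0^3 6*x dx = 27;  ∫_0^3 1 dx = 3.
  Sum: 972/5 − 243 + 45 + 27 + 3 = 132/5.
  ∫_0^3 u'(x)^2 dx = ∫_0^3 (16*x^2 - 24*x + 9) dx. Term by term:
    ∫_0^3 16*x^2 dx = 144;  ∫_0^3 -24*x dx = -108;  ∫_0^3 9 dx = 27.
  Sum: 144 − 108 + 27 = 63.
Adding: ||u||_{H^1}^2 = 132/5 + 63 = 447/5.


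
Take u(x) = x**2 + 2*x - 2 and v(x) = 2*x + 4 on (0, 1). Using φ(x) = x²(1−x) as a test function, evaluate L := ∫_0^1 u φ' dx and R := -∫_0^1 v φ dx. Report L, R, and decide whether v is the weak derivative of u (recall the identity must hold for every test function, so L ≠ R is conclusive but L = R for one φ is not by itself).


LHS = -4/15, RHS = -13/30. No, v is not the weak derivative of u.

u(x) = x**2 + 2*x - 2, classical derivative u'(x) = 2*x + 2.
φ(x) = x²(1−x), so φ'(x) = x*(2 - 3*x).
Note φ(0) = φ(1) = 0, so the boundary term u·φ vanishes.
LHS = ∫_0^1 u(x) φ'(x) dx = ∫_0^1 (-3*x^4 - 4*x^3 + 10*x^2 - 4*x) dx. Term by term:
  ∫_0^1 -3*x^4 dx = -3/5;  ∫_0^1 -4*x^3 dx = -1;  ∫_0^1 10*x^2 dx = 10/3;
  ∫_0^1 -4*x dx = -2.
Sum: -3/5 − 1 + 10/3 − 2 = -4/15.
So LHS = -4/15.
∫_0^1 v(x) φ(x) dx = ∫_0^1 (-2*x^4 - 2*x^3 + 4*x^2) dx. Term by term:
  ∫_0^1 -2*x^4 dx = -2/5;  ∫_0^1 -2*x^3 dx = -1/2;  ∫_0^1 4*x^2 dx = 4/3.
Sum: -2/5 − 1/2 + 4/3 = 13/30.
So RHS = -∫_0^1 v(x) φ(x) dx = -13/30.
LHS − RHS = 1/6 ≠ 0, so the identity fails.
(For a valid weak derivative the identity must hold for EVERY test function, in particular this one. The failure shows v is NOT the weak derivative of u.)
Correct weak derivative would be u'(x) = 2*x + 2.


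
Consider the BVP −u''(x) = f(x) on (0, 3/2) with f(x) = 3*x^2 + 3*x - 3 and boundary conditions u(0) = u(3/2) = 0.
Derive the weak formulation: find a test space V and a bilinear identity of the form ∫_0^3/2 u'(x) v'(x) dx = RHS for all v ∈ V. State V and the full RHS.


V = H^1_0(0, 3/2) (so v(0) = v(3/2) = 0); weak form: ∫_0^3/2 u'v' dx = ∫_0^3/2 (3*x^2 + 3*x - 3) v dx for all v ∈ V.

Multiply both sides by a test function v and integrate from 0 to 3/2:
  ∫_0^3/2 −u''(x) v(x) dx = ∫_0^3/2 f(x) v(x) dx.
Integrate the LHS by parts once:
  ∫_0^3/2 −u'' v dx = −[u'(x) v(x)]_0^3/2 + ∫_0^3/2 u'(x) v'(x) dx.
Thus ∫_0^3/2 u'(x) v'(x) dx = ∫_0^3/2 f(x) v(x) dx + [u'(x) v(x)]_0^3/2.
Choose V so that boundary terms are either known or forced to vanish.
u is Dirichlet: u(0) = u(3/2) = 0. Let V = H^1_0(0, 3/2); then v(0) = v(3/2) = 0, and [u' v]_0^3/2 = 0.
Weak formulation: find u (satisfying any essential BC) such that ∫_0^3/2 u'(x) v'(x) dx = ∫_0^3/2 f v dx for all v ∈ V.
Substituting f(x) = 3*x^2 + 3*x - 3, the right-hand side is ∫_0^3/2 (3*x^2 + 3*x - 3) v dx.


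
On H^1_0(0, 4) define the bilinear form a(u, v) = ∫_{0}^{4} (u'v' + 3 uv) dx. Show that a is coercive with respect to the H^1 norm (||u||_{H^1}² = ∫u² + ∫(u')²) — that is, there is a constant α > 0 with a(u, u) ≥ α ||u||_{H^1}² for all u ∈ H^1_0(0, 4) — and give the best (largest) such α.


α = 1

Coercivity of a(·,·) on H^1_0(0, 4) means a(u, u) ≥ α ||u||_{H^1}² for every u ∈ H^1_0.
The interval has length L = 4, and Poincaré/coercivity depend only on L. Here a(u, u) = ∫(u')² + (3)·∫u².
Here c = 3 ≥ 1, so a(u,u) = ∫(u')² + c∫u² ≥ ∫(u')² + ∫u² = ||u||_{H^1}², i.e. α = 1 works. No larger α is possible: a(u,u) ≥ α||u||_{H^1}² means (1−α)∫(u')² ≥ (α−c)∫u², and for the modes u_n = sin(nπ(x−x₀)/L) (x₀ the left endpoint) one has ∫u_n²/∫(u_n')² = (L/(nπ))² → 0, so a(u_n,u_n)/||u_n||_{H^1}² → 1. Hence the optimal constant is α = 1.
Therefore α = 1.


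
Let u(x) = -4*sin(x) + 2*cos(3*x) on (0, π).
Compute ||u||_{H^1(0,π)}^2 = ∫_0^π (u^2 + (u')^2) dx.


||u||_{H^1(0,π)}^2 = 36*π

u'(x) = -6*sin(3*x) - 4*cos(x).
Expand u² and (u')² and integrate term by term on (0, π), using: for integers n ≥ 1, ∫_0^π sin²(nx) dx = ∫_0^π cos²(nx) dx = π/2; for n ≠ n', ∫_0^π sin(nx)sin(n'x) dx = ∫_0^π cos(nx)cos(n'x) dx = 0; and by product-to-sum, ∫_0^π sin(nx)cos(n'x) dx = ½∫_0^π [sin((n+n')x) + sin((n−n')x)] dx, which is 0 when n+n' is even and 2n/(n²−n'²) when n+n' is odd (it need not vanish on (0, π)).
  u² squared terms: (-4)²·∫sin(x)² dx = 16·π/2 = 8*π;  (2)²·∫cos(3x)² dx = 4·π/2 = 2*π.
  u² cross terms: 2·(-4)·(2)·∫sin(x)·cos(3x) dx = -16·(0) = 0.
  So ∫_0^π u² dx = 8*π + 2*π + 0 = 10*π.
  (u')² squared terms: (-6)²·∫sin(3x)² dx = 36·π/2 = 18*π;  (-4)²·∫cos(x)² dx = 16·π/2 = 8*π.
  (u')² cross terms: 2·(-6)·(-4)·∫sin(3x)·cos(x) dx = 48·(0) = 0.
  So ∫_0^π (u')² dx = 18*π + 8*π + 0 = 26*π.
||u||_{H^1}^2 = (10*π) + (26*π) = 36*π.


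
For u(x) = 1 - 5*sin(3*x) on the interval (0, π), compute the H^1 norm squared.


||u||_{H^1(0,π)}^2 = -20/3 + 126*π

u'(x) = -15*cos(3*x).
Expand u² and (u')² and integrate term by term on (0, π), using: for integers n ≥ 1, ∫_0^π sin²(nx) dx = ∫_0^π cos²(nx) dx = π/2; for n ≠ n', ∫_0^π sin(nx)sin(n'x) dx = ∫_0^π cos(nx)cos(n'x) dx = 0; and by product-to-sum, ∫_0^π sin(nx)cos(n'x) dx = ½∫_0^π [sin((n+n')x) + sin((n−n')x)] dx, which is 0 when n+n' is even and 2n/(n²−n'²) when n+n' is odd (it need not vanish on (0, π)). For the constant mode: ∫_0^π 1 dx = π, ∫_0^π cos(nx) dx = 0, ∫_0^π sin(nx) dx = (1−(−1)^n)/n.
  u² squared terms: (1)²·∫1 dx = 1·π = π;  (-5)²·∫sin(3x)² dx = 25·π/2 = 25*π/2.
  u² cross terms: 2·(1)·(-5)·∫1·sin(3x) dx = -10·(2/3) = -20/3.
  So ∫_0^π u² dx = π + 25*π/2 − 20/3 = -20/3 + 27*π/2.
  (u')² squared terms: (-15)²·∫cos(3x)² dx = 225·π/2 = 225*π/2.
  So ∫_0^π (u')² dx = 225*π/2.
||u||_{H^1}^2 = (-20/3 + 27*π/2) + (225*π/2) = -20/3 + 126*π.


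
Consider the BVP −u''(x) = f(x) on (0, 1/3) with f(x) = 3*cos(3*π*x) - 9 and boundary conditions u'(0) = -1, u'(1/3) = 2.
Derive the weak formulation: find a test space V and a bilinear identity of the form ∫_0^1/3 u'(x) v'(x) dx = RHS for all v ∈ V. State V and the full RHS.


V = H^1(0, 1/3) (v unrestricted at boundary; u is determined up to an additive constant); weak form: ∫_0^1/3 u'v' dx = ∫_0^1/3 (3*cos(3*π*x) - 9) v dx + 2·v(1/3) + v(0) for all v ∈ V.

Multiply both sides by a test function v and integrate from 0 to 1/3:
  ∫_0^1/3 −u''(x) v(x) dx = ∫_0^1/3 f(x) v(x) dx.
Integrate the LHS by parts once:
  ∫_0^1/3 −u'' v dx = −[u'(x) v(x)]_0^1/3 + ∫_0^1/3 u'(x) v'(x) dx.
Thus ∫_0^1/3 u'(x) v'(x) dx = ∫_0^1/3 f(x) v(x) dx + [u'(x) v(x)]_0^1/3.
Choose V so that boundary terms are either known or forced to vanish.
u has inhomogeneous Neumann u'(0) = -1, u'(1/3) = 2. [u' v]_0^1/3 = (2)·v(1/3) − (-1)·v(0) = 2·v(1/3) + v(0). Take V = H^1(0, 1/3); boundary term becomes part of RHS.
Weak formulation: find u (satisfying any essential BC) such that ∫_0^1/3 u'(x) v'(x) dx = ∫_0^1/3 f v dx + 2·v(1/3) + v(0) for all v ∈ V (Neumann data are natural BCs: they enter the RHS as boundary terms).
Substituting f(x) = 3*cos(3*π*x) - 9, the right-hand side is ∫_0^1/3 (3*cos(3*π*x) - 9) v dx + 2·v(1/3) + v(0).
Compatibility check (pure Neumann): taking v ≡ 1 ∈ V gives 0 = ∫_0^1/3 f dx + (2) − (-1), i.e. ∫_0^1/3 f dx must equal u'(0) − u'(1/3) = -3. Indeed ∫_0^1/3 (3*cos(3*π*x) - 9) dx = -3, so the data are compatible. The solution is then unique only up to an additive constant (fix it e.g. by requiring ∫_0^1/3 u dx = 0).


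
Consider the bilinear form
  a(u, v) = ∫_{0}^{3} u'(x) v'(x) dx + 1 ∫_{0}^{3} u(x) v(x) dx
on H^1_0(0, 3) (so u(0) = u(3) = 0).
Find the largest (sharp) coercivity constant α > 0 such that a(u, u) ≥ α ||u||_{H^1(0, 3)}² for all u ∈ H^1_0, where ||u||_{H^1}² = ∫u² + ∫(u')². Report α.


α = 1

Coercivity of a(·,·) on H^1_0(0, 3) means a(u, u) ≥ α ||u||_{H^1}² for every u ∈ H^1_0.
The interval has length L = 3, and Poincaré/coercivity depend only on L. Here a(u, u) = ∫(u')² + (1)·∫u².
Here c = 1 ≥ 1, so a(u,u) = ∫(u')² + c∫u² ≥ ∫(u')² + ∫u² = ||u||_{H^1}², i.e. α = 1 works. No larger α is possible: a(u,u) ≥ α||u||_{H^1}² means (1−α)∫(u')² ≥ (α−c)∫u², and for the modes u_n = sin(nπ(x−x₀)/L) (x₀ the left endpoint) one has ∫u_n²/∫(u_n')² = (L/(nπ))² → 0, so a(u_n,u_n)/||u_n||_{H^1}² → 1. Hence the optimal constant is α = 1.
Therefore α = 1.


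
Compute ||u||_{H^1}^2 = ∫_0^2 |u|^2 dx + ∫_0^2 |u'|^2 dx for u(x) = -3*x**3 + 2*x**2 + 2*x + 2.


||u||_{H^1}^2 = 25456/105

The H^1 norm (squared) on an interval (0, L) is
  ||u||_{H^1}^2 = ∫_0^L u(x)^2 dx + ∫_0^L u'(x)^2 dx.
Compute u'(x) = -9*x**2 + 4*x + 2.
Then u(x)^2 = 9*x**6 - 12*x**5 - 8*x**4 - 4*x**3 + 12*x**2 + 8*x + 4 and u'(x)^2 = 81*x**4 - 72*x**3 - 20*x**2 + 16*x + 4.
Integrate each monomial from 0 to 2 using ∫_0^2 c·x^n dx = c·2^(n+1)/(n+1):
  ∫_0^2 u(x)^2 dx = ∫_0^2 (9*x^6 - 12*x^5 - 8*x^4 - 4*x^3 + 12*x^2 + 8*x + 4) dx. Term by term:
    ∫_0^2 9*x^6 dx = 1152/7;  ∫_0^2 -12*x^5 dx = -128;  ∫_0^2 -8*x^4 dx = -256/5;
    ∫_0^2 -4*x^3 dx = -16;  ∫_0^2 12*x^2 dx = 32;  ∫_0^2 8*x dx = 16;
    ∫_0^2 4 dx = 8.
  Sum: 1152/7 − 128 − 256/5 − 16 + 32 + 16 + 8 = 888/35.
  ∫_0^2 u'(x)^2 dx = ∫_0^2 (81*x^4 - 72*x^3 - 20*x^2 + 16*x + 4) dx. Term by term:
    ∫_0^2 81*x^4 dx = 2592/5;  ∫_0^2 -72*x^3 dx = -288;  ∫_0^2 -20*x^2 dx = -160/3;
    ∫_0^2 16*x dx = 32;  ∫_0^2 4 dx = 8.
  Sum: 2592/5 − 288 − 160/3 + 32 + 8 = 3256/15.
Adding: ||u||_{H^1}^2 = 888/35 + 3256/15 = 25456/105.


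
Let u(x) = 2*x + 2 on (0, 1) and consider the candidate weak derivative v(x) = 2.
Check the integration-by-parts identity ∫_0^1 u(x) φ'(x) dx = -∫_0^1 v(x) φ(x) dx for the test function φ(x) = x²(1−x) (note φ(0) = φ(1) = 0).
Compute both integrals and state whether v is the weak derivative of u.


LHS = -1/6, RHS = -1/6. Yes, v = u' weakly.

u(x) = 2*x + 2, classical derivative u'(x) = 2.
φ(x) = x²(1−x), so φ'(x) = x*(2 - 3*x).
Note φ(0) = φ(1) = 0, so the boundary term u·φ vanishes.
LHS = ∫_0^1 u(x) φ'(x) dx = ∫_0^1 (-6*x^3 - 2*x^2 + 4*x) dx. Term by term:
  ∫_0^1 -6*x^3 dx = -3/2;  ∫_0^1 -2*x^2 dx = -2/3;  ∫_0^1 4*x dx = 2.
Sum: -3/2 − 2/3 + 2 = -1/6.
So LHS = -1/6.
∫_0^1 v(x) φ(x) dx = ∫_0^1 (-2*x^3 + 2*x^2) dx. Term by term:
  ∫_0^1 -2*x^3 dx = -1/2;  ∫_0^1 2*x^2 dx = 2/3.
Sum: -1/2 + 2/3 = 1/6.
So RHS = -∫_0^1 v(x) φ(x) dx = -1/6.
LHS = RHS, so the identity holds for this test φ.
Moreover u is smooth here and v(x) = u'(x) = 2 pointwise, so the identity holds for every test function. Hence v is the weak derivative of u.


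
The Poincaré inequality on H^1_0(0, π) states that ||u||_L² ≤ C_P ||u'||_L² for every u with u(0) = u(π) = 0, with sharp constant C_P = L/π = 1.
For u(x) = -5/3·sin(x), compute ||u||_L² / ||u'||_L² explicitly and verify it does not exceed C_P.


||u||_L² / ||u'||_L² = 1 = C_P.

u(x) = -5/3·sin(x), so u'(x) = -5*cos(x)/3.
Writing u(x) = A·sin(kπx/L) with A = -5/3 and k = 1, use ∫_0^L sin²(kπx/L) dx = L/2 and ∫_0^L cos²(kπx/L) dx = L/2.
u² = 25/9·sin²(x) and (u')² = 25/9·cos²(x), and each of sin², cos² integrates to L/2 = π/2 over (0, π).
∫_0^π u² dx = 25*π/18, so ||u||_L² = 5*sqrt(2)*sqrt(π)/6.
∫_0^π (u')² dx = 25*π/18, so ||u'||_L² = 5*sqrt(2)*sqrt(π)/6.
Ratio ||u||_L² / ||u'||_L² = 1.
Sharp Poincaré constant on H^1_0(0, π) is C_P = L/π = 1, achieved by sin(x).
This is the k = 1 eigenfunction (up to amplitude), so the ratio equals the sharp Poincaré constant exactly.


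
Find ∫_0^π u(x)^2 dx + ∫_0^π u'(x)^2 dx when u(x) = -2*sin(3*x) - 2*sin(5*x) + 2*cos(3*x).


||u||_{H^1(0,π)}^2 = 92*π

u'(x) = -6*sin(3*x) - 6*cos(3*x) - 10*cos(5*x).
Expand u² and (u')² and integrate term by term on (0, π), using: for integers n ≥ 1, ∫_0^π sin²(nx) dx = ∫_0^π cos²(nx) dx = π/2; for n ≠ n', ∫_0^π sin(nx)sin(n'x) dx = ∫_0^π cos(nx)cos(n'x) dx = 0; and by product-to-sum, ∫_0^π sin(nx)cos(n'x) dx = ½∫_0^π [sin((n+n')x) + sin((n−n')x)] dx, which is 0 when n+n' is even and 2n/(n²−n'²) when n+n' is odd (it need not vanish on (0, π)).
  u² squared terms: (-2)²·∫sin(3x)² dx = 4·π/2 = 2*π;  (-2)²·∫sin(5x)² dx = 4·π/2 = 2*π;  (2)²·∫cos(3x)² dx = 4·π/2 = 2*π.
  u² cross terms: 2·(-2)·(-2)·∫sin(3x)·sin(5x) dx = 8·(0) = 0;  2·(-2)·(2)·∫sin(3x)·cos(3x) dx = -8·(0) = 0;  2·(-2)·(2)·∫sin(5x)·cos(3x) dx = -8·(0) = 0.
  So ∫_0^π u² dx = 2*π + 2*π + 2*π + 0 + 0 + 0 = 6*π.
  (u')² squared terms: (-10)²·∫cos(5x)² dx = 100·π/2 = 50*π;  (-6)²·∫cos(3x)² dx = 36·π/2 = 18*π;  (-6)²·∫sin(3x)² dx = 36·π/2 = 18*π.
  (u')² cross terms: 2·(-10)·(-6)·∫cos(5x)·cos(3x) dx = 120·(0) = 0;  2·(-10)·(-6)·∫cos(5x)·sin(3x) dx = 120·(0) = 0;  2·(-6)·(-6)·∫cos(3x)·sin(3x) dx = 72·(0) = 0.
  So ∫_0^π (u')² dx = 50*π + 18*π + 18*π + 0 + 0 + 0 = 86*π.
||u||_{H^1}^2 = (6*π) + (86*π) = 92*π.


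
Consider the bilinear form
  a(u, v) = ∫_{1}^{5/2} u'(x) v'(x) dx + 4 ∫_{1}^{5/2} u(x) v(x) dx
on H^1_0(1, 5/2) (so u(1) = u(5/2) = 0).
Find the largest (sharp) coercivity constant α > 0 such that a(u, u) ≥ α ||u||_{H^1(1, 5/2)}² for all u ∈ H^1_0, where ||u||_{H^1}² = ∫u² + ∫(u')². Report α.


α = 1

Coercivity of a(·,·) on H^1_0(1, 5/2) means a(u, u) ≥ α ||u||_{H^1}² for every u ∈ H^1_0.
The interval has length L = 3/2, and Poincaré/coercivity depend only on L. Here a(u, u) = ∫(u')² + (4)·∫u².
Here c = 4 ≥ 1, so a(u,u) = ∫(u')² + c∫u² ≥ ∫(u')² + ∫u² = ||u||_{H^1}², i.e. α = 1 works. No larger α is possible: a(u,u) ≥ α||u||_{H^1}² means (1−α)∫(u')² ≥ (α−c)∫u², and for the modes u_n = sin(nπ(x−x₀)/L) (x₀ the left endpoint) one has ∫u_n²/∫(u_n')² = (L/(nπ))² → 0, so a(u_n,u_n)/||u_n||_{H^1}² → 1. Hence the optimal constant is α = 1.
Therefore α = 1.


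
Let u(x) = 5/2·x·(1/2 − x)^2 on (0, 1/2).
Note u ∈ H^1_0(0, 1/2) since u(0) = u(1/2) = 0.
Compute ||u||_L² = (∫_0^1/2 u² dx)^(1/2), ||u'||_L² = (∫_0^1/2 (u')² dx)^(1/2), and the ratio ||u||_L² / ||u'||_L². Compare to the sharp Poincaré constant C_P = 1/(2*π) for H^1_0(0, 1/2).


||u||_L² / ||u'||_L² = sqrt(14)/28 < C_P = 1/(2*π).

u(x) = 5/2·x·(1/2 − x)^2, so u'(x) = 15*x^2/2 - 5*x + 5/8.
u(x) = 5/2·x·(1/2 − x)^2 vanishes at x = 0 and x = 1/2, so u ∈ H^1_0(0, 1/2). Differentiate via the product rule and integrate the resulting polynomials term by term.
  ∫_0^1/2 u² dx = ∫_0^1/2 (25*x^6/4 - 25*x^5/2 + 75*x^4/8 - 25*x^3/8 + 25*x^2/64) dx. Term by term:
    ∫_0^1/2 25*x^6/4 dx = 25/3584;  ∫_0^1/2 -25*x^5/2 dx = -25/768;  ∫_0^1/2 75*x^4/8 dx = 15/256;
    ∫_0^1/2 -25*x^3/8 dx = -25/512;  ∫_0^1/2 25*x^2/64 dx = 25/1536.
  Sum: 25/3584 − 25/768 + 15/256 − 25/512 + 25/1536 = 5/10752.
  ∫_0^1/2 (u')² dx = ∫_0^1/2 (225*x^4/4 - 75*x^3 + 275*x^2/8 - 25*x/4 + 25/64) dx. Term by term:
    ∫_0^1/2 225*x^4/4 dx = 45/128;  ∫_0^1/2 -75*x^3 dx = -75/64;  ∫_0^1/2 275*x^2/8 dx = 275/192;
    ∫_0^1/2 -25*x/4 dx = -25/32;  ∫_0^1/2 25/64 dx = 25/128.
  Sum: 45/128 − 75/64 + 275/192 − 25/32 + 25/128 = 5/192.
∫_0^1/2 u² dx = 5/10752, so ||u||_L² = sqrt(210)/672.
∫_0^1/2 (u')² dx = 5/192, so ||u'||_L² = sqrt(15)/24.
Ratio ||u||_L² / ||u'||_L² = sqrt(14)/28.
Sharp Poincaré constant on H^1_0(0, 1/2) is C_P = L/π = 1/(2*π), achieved by sin(2*π·x).
A polynomial bump cannot attain the sharp Poincaré constant (only the first sine eigenfunction does), so the ratio is strictly less than C_P, consistent with ||u||_L² ≤ C_P ||u'||_L².


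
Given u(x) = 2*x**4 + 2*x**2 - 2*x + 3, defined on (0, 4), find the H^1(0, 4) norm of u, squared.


||u||_{H^1}^2 = 18515884/63

The H^1 norm (squared) on an interval (0, L) is
  ||u||_{H^1}^2 = ∫_0^L u(x)^2 dx + ∫_0^L u'(x)^2 dx.
Compute u'(x) = 8*x**3 + 4*x - 2.
Then u(x)^2 = 4*x**8 + 8*x**6 - 8*x**5 + 16*x**4 - 8*x**3 + 16*x**2 - 12*x + 9 and u'(x)^2 = 64*x**6 + 64*x**4 - 32*x**3 + 16*x**2 - 16*x + 4.
Integrate each monomial from 0 to 4 using ∫_0^4 c·x^n dx = c·4^(n+1)/(n+1):
  ∫_0^4 u(x)^2 dx = ∫_0^4 (4*x^8 + 8*x^6 - 8*x^5 + 16*x^4 - 8*x^3 + 16*x^2 - 12*x + 9) dx. Term by term:
    ∫_0^4 4*x^8 dx = 1048576/9;  ∫_0^4 8*x^6 dx = 131072/7;  ∫_0^4 -8*x^5 dx = -16384/3;
    ∫_0^4 16*x^4 dx = 16384/5;  ∫_0^4 -8*x^3 dx = -512;  ∫_0^4 16*x^2 dx = 1024/3;
    ∫_0^4 -12*x dx = -96;  ∫_0^4 9 dx = 36.
  Sum: 1048576/9 + 131072/7 − 16384/3 + 16384/5 − 512 + 1024/3 − 96 + 36 = 41837612/315.
  ∫_0^4 u'(x)^2 dx = ∫_0^4 (64*x^6 + 64*x^4 - 32*x^3 + 16*x^2 - 16*x + 4) dx. Term by term:
    ∫_0^4 64*x^6 dx = 1048576/7;  ∫_0^4 64*x^4 dx = 65536/5;  ∫_0^4 -32*x^3 dx = -2048;
    ∫_0^4 16*x^2 dx = 1024/3;  ∫_0^4 -16*x dx = -128;  ∫_0^4 4 dx = 16.
  Sum: 1048576/7 + 65536/5 − 2048 + 1024/3 − 128 + 16 = 16913936/105.
Adding: ||u||_{H^1}^2 = 41837612/315 + 16913936/105 = 18515884/63.


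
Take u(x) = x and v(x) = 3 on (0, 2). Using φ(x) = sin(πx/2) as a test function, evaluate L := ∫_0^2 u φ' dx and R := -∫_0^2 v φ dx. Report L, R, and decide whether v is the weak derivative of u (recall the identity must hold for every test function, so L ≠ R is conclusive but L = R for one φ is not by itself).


LHS = -4/π, RHS = -12/π. No, v is not the weak derivative of u.

u(x) = x, classical derivative u'(x) = 1.
φ(x) = sin(πx/2), so φ'(x) = π*cos(π*x/2)/2.
Note φ(0) = φ(2) = 0, so the boundary term u·φ vanishes.
LHS = ∫_0^2 u(x) φ'(x) dx = ∫_0^2 (π*x*cos(π*x/2)/2) dx. Term by term:
  ∫_0^2 π*x*cos(π*x/2)/2 dx = -4/π.
So LHS = -4/π.
∫_0^2 v(x) φ(x) dx = ∫_0^2 (3*sin(π*x/2)) dx. Term by term:
  ∫_0^2 3*sin(π*x/2) dx = 12/π.
So RHS = -∫_0^2 v(x) φ(x) dx = -12/π.
LHS − RHS = 8/π ≠ 0, so the identity fails.
(For a valid weak derivative the identity must hold for EVERY test function, in particular this one. The failure shows v is NOT the weak derivative of u.)
Correct weak derivative would be u'(x) = 1.


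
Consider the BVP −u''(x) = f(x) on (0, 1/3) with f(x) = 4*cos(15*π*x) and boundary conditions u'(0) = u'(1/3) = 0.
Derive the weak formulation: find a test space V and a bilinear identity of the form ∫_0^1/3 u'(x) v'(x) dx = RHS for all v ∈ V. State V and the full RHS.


V = H^1(0, 1/3) (no boundary constraint on v; u is determined up to an additive constant); weak form: ∫_0^1/3 u'v' dx = ∫_0^1/3 (4*cos(15*π*x)) v dx for all v ∈ V.

Multiply both sides by a test function v and integrate from 0 to 1/3:
  ∫_0^1/3 −u''(x) v(x) dx = ∫_0^1/3 f(x) v(x) dx.
Integrate the LHS by parts once:
  ∫_0^1/3 −u'' v dx = −[u'(x) v(x)]_0^1/3 + ∫_0^1/3 u'(x) v'(x) dx.
Thus ∫_0^1/3 u'(x) v'(x) dx = ∫_0^1/3 f(x) v(x) dx + [u'(x) v(x)]_0^1/3.
Choose V so that boundary terms are either known or forced to vanish.
u has homogeneous Neumann: u'(0) = u'(1/3) = 0. So [u' v]_0^1/3 = 0·v(1/3) − 0·v(0) = 0 for any v; take V = H^1(0, 1/3).
Weak formulation: find u (satisfying any essential BC) such that ∫_0^1/3 u'(x) v'(x) dx = ∫_0^1/3 f v dx for all v ∈ V (homogeneous Neumann, so boundary terms vanish).
Substituting f(x) = 4*cos(15*π*x), the right-hand side is ∫_0^1/3 (4*cos(15*π*x)) v dx.
Compatibility check (pure Neumann): taking v ≡ 1 ∈ V gives 0 = ∫_0^1/3 f dx + (0) − (0), i.e. ∫_0^1/3 f dx must equal u'(0) − u'(1/3) = 0. Indeed ∫_0^1/3 (4*cos(15*π*x)) dx = 0, so the data are compatible. The solution is then unique only up to an additive constant (fix it e.g. by requiring ∫_0^1/3 u dx = 0).


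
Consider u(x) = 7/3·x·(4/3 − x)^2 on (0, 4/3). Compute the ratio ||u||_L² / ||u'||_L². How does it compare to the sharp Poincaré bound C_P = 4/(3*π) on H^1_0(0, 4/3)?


||u||_L² / ||u'||_L² = 2*sqrt(14)/21 < C_P = 4/(3*π).

u(x) = 7/3·x·(4/3 − x)^2, so u'(x) = 7*x^2 - 112*x/9 + 112/27.
u(x) = 7/3·x·(4/3 − x)^2 vanishes at x = 0 and x = 4/3, so u ∈ H^1_0(0, 4/3). Differentiate via the product rule and integrate the resulting polynomials term by term.
  ∫_0^4/3 u² dx = ∫_0^4/3 (49*x^6/9 - 784*x^5/27 + 1568*x^4/27 - 12544*x^3/243 + 12544*x^2/729) dx. Term by term:
    ∫_0^4/3 49*x^6/9 dx = 114688/19683;  ∫_0^4/3 -784*x^5/27 dx = -1605632/59049;  ∫_0^4/3 1568*x^4/27 dx = 1605632/32805;
    ∫_0^4/3 -12544*x^3/243 dx = -802816/19683;  ∫_0^4/3 12544*x^2/729 dx = 802816/59049.
  Sum: 114688/19683 − 1605632/59049 + 1605632/32805 − 802816/19683 + 802816/59049 = 114688/295245.
  ∫_0^4/3 (u')² dx = ∫_0^4/3 (49*x^4 - 1568*x^3/9 + 17248*x^2/81 - 25088*x/243 + 12544/729) dx. Term by term:
    ∫_0^4/3 49*x^4 dx = 50176/1215;  ∫_0^4/3 -1568*x^3/9 dx = -100352/729;  ∫_0^4/3 17248*x^2/81 dx = 1103872/6561;
    ∫_0^4/3 -25088*x/243 dx = -200704/2187;  ∫_0^4/3 12544/729 dx = 50176/2187.
  Sum: 50176/1215 − 100352/729 + 1103872/6561 − 200704/2187 + 50176/2187 = 100352/32805.
∫_0^4/3 u² dx = 114688/295245, so ||u||_L² = 128*sqrt(35)/1215.
∫_0^4/3 (u')² dx = 100352/32805, so ||u'||_L² = 224*sqrt(10)/405.
Ratio ||u||_L² / ||u'||_L² = 2*sqrt(14)/21.
Sharp Poincaré constant on H^1_0(0, 4/3) is C_P = L/π = 4/(3*π), achieved by sin(3*π/4·x).
A polynomial bump cannot attain the sharp Poincaré constant (only the first sine eigenfunction does), so the ratio is strictly less than C_P, consistent with ||u||_L² ≤ C_P ||u'||_L².


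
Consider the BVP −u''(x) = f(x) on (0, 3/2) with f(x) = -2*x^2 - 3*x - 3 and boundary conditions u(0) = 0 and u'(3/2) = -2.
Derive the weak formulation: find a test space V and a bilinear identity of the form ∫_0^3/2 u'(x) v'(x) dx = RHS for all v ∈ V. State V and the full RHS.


V = {v ∈ H^1(0, 3/2) : v(0) = 0} (test functions vanish at x = 0 where u is specified); weak form: ∫_0^3/2 u'v' dx = ∫_0^3/2 (-2*x^2 - 3*x - 3) v dx − 2·v(3/2) for all v ∈ V.

Multiply both sides by a test function v and integrate from 0 to 3/2:
  ∫_0^3/2 −u''(x) v(x) dx = ∫_0^3/2 f(x) v(x) dx.
Integrate the LHS by parts once:
  ∫_0^3/2 −u'' v dx = −[u'(x) v(x)]_0^3/2 + ∫_0^3/2 u'(x) v'(x) dx.
Thus ∫_0^3/2 u'(x) v'(x) dx = ∫_0^3/2 f(x) v(x) dx + [u'(x) v(x)]_0^3/2.
Choose V so that boundary terms are either known or forced to vanish.
Mixed BC: u(0) = 0 (Dirichlet) and u'(3/2) = -2 (Neumann). Define V = {v ∈ H^1(0, 3/2) : v(0) = 0}. Then [u' v]_0^3/2 = u'(3/2)·v(3/2) − u'(0)·0 = − 2·v(3/2).
Weak formulation: find u (satisfying any essential BC) such that ∫_0^3/2 u'(x) v'(x) dx = ∫_0^3/2 f v dx − 2·v(3/2) for all v ∈ V (Dirichlet at 0 absorbed into V; Neumann datum at x = 3/2 contributes the boundary term).
Substituting f(x) = -2*x^2 - 3*x - 3, the right-hand side is ∫_0^3/2 (-2*x^2 - 3*x - 3) v dx − 2·v(3/2).


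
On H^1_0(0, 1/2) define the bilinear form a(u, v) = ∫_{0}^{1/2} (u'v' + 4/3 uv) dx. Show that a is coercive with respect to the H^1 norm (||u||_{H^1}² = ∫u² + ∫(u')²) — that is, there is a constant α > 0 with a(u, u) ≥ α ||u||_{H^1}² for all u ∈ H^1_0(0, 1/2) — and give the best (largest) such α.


α = 1

Coercivity of a(·,·) on H^1_0(0, 1/2) means a(u, u) ≥ α ||u||_{H^1}² for every u ∈ H^1_0.
The interval has length L = 1/2, and Poincaré/coercivity depend only on L. Here a(u, u) = ∫(u')² + (4/3)·∫u².
Here c = 4/3 ≥ 1, so a(u,u) = ∫(u')² + c∫u² ≥ ∫(u')² + ∫u² = ||u||_{H^1}², i.e. α = 1 works. No larger α is possible: a(u,u) ≥ α||u||_{H^1}² means (1−α)∫(u')² ≥ (α−c)∫u², and for the modes u_n = sin(nπ(x−x₀)/L) (x₀ the left endpoint) one has ∫u_n²/∫(u_n')² = (L/(nπ))² → 0, so a(u_n,u_n)/||u_n||_{H^1}² → 1. Hence the optimal constant is α = 1.
Therefore α = 1.


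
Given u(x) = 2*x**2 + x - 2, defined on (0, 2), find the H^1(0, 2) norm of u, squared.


||u||_{H^1}^2 = 418/5

The H^1 norm (squared) on an interval (0, L) is
  ||u||_{H^1}^2 = ∫_0^L u(x)^2 dx + ∫_0^L u'(x)^2 dx.
Compute u'(x) = 4*x + 1.
Then u(x)^2 = 4*x**4 + 4*x**3 - 7*x**2 - 4*x + 4 and u'(x)^2 = 16*x**2 + 8*x + 1.
Integrate each monomial from 0 to 2 using ∫_0^2 c·x^n dx = c·2^(n+1)/(n+1):
  ∫_0^2 u(x)^2 dx = ∫_0^2 (4*x^4 + 4*x^3 - 7*x^2 - 4*x + 4) dx. Term by term:
    ∫_0^2 4*x^4 dx = 128/5;  ∫_0^2 4*x^3 dx = 16;  ∫_0^2 -7*x^2 dx = -56/3;
    ∫_0^2 -4*x dx = -8;  ∫_0^2 4 dx = 8.
  Sum: 128/5 + 16 − 56/3 − 8 + 8 = 344/15.
  ∫_0^2 u'(x)^2 dx = ∫_0^2 (16*x^2 + 8*x + 1) dx. Term by term:
    ∫_0^2 16*x^2 dx = 128/3;  ∫_0^2 8*x dx = 16;  ∫_0^2 1 dx = 2.
  Sum: 128/3 + 16 + 2 = 182/3.
Adding: ||u||_{H^1}^2 = 344/15 + 182/3 = 418/5.


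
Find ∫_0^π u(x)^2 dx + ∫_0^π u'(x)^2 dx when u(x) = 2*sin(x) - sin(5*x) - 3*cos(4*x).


||u||_{H^1(0,π)}^2 = 2108/15 + 187*π/2

u'(x) = 12*sin(4*x) + 2*cos(x) - 5*cos(5*x).
Expand u² and (u')² and integrate term by term on (0, π), using: for integers n ≥ 1, ∫_0^π sin²(nx) dx = ∫_0^π cos²(nx) dx = π/2; for n ≠ n', ∫_0^π sin(nx)sin(n'x) dx = ∫_0^π cos(nx)cos(n'x) dx = 0; and by product-to-sum, ∫_0^π sin(nx)cos(n'x) dx = ½∫_0^π [sin((n+n')x) + sin((n−n')x)] dx, which is 0 when n+n' is even and 2n/(n²−n'²) when n+n' is odd (it need not vanish on (0, π)).
  u² squared terms: (-1)²·∫sin(5x)² dx = 1·π/2 = π/2;  (-3)²·∫cos(4x)² dx = 9·π/2 = 9*π/2;  (2)²·∫sin(x)² dx = 4·π/2 = 2*π.
  u² cross terms: 2·(-1)·(-3)·∫sin(5x)·cos(4x) dx = 6·(10/9) = 20/3;  2·(-1)·(2)·∫sin(5x)·sin(x) dx = -4·(0) = 0;  2·(-3)·(2)·∫cos(4x)·sin(x) dx = -12·(-2/15) = 8/5.
  So ∫_0^π u² dx = π/2 + 9*π/2 + 2*π + 20/3 + 0 + 8/5 = 124/15 + 7*π.
  (u')² squared terms: (-5)²·∫cos(5x)² dx = 25·π/2 = 25*π/2;  (2)²·∫cos(x)² dx = 4·π/2 = 2*π;  (12)²·∫sin(4x)² dx = 144·π/2 = 72*π.
  (u')² cross terms: 2·(-5)·(2)·∫cos(5x)·cos(x) dx = -20·(0) = 0;  2·(-5)·(12)·∫cos(5x)·sin(4x) dx = -120·(-8/9) = 320/3;  2·(2)·(12)·∫cos(x)·sin(4x) dx = 48·(8/15) = 128/5.
  So ∫_0^π (u')² dx = 25*π/2 + 2*π + 72*π + 0 + 320/3 + 128/5 = 1984/15 + 173*π/2.
||u||_{H^1}^2 = (124/15 + 7*π) + (1984/15 + 173*π/2) = 2108/15 + 187*π/2.


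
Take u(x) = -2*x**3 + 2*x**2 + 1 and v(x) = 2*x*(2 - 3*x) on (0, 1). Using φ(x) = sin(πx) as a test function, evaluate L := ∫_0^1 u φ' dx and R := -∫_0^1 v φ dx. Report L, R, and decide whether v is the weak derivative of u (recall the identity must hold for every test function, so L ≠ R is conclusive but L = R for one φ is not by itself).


LHS = -24/π^3 + 2/π, RHS = -24/π^3 + 2/π. Yes, v = u' weakly.

u(x) = -2*x**3 + 2*x**2 + 1, classical derivative u'(x) = -6*x**2 + 4*x.
φ(x) = sin(πx), so φ'(x) = π*cos(π*x).
Note φ(0) = φ(1) = 0, so the boundary term u·φ vanishes.
LHS = ∫_0^1 u(x) φ'(x) dx = ∫_0^1 (-2*π*x^3*cos(π*x) + 2*π*x^2*cos(π*x) + π*cos(π*x)) dx. Term by term:
  ∫_0^1 π*cos(π*x) dx = 0;  ∫_0^1 -2*π*x^3*cos(π*x) dx = -24/π^3 + 6/π;  ∫_0^1 2*π*x^2*cos(π*x) dx = -4/π.
Sum: 0 + -24/π^3 + 6/π − 4/π = -24/π^3 + 2/π.
So LHS = -24/π^3 + 2/π.
∫_0^1 v(x) φ(x) dx = ∫_0^1 (-6*x^2*sin(π*x) + 4*x*sin(π*x)) dx. Term by term:
  ∫_0^1 -6*x^2*sin(π*x) dx = -6/π + 24/π^3;  ∫_0^1 4*x*sin(π*x) dx = 4/π.
Sum: -6/π + 24/π^3 + 4/π = -2/π + 24/π^3.
So RHS = -∫_0^1 v(x) φ(x) dx = -24/π^3 + 2/π.
LHS = RHS, so the identity holds for this test φ.
Moreover u is smooth here and v(x) = u'(x) = -6*x**2 + 4*x pointwise, so the identity holds for every test function. Hence v is the weak derivative of u.


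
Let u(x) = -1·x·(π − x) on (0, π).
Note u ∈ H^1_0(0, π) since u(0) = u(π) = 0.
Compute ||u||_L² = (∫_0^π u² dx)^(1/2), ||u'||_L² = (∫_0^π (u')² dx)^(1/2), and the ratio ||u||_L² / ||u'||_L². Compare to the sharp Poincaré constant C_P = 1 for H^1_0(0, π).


||u||_L² / ||u'||_L² = sqrt(10)*π/10 < C_P = 1.

u(x) = -1·x·(π − x), so u'(x) = 2*x - π.
u(x) = -1·x·(π − x) vanishes at x = 0 and x = π, so u ∈ H^1_0(0, π). Differentiate via the product rule and integrate the resulting polynomials term by term.
  ∫_0^π u² dx = ∫_0^π (x^4 - 2*π*x^3 + π^2*x^2) dx. Term by term:
    ∫_0^π x^4 dx = π^5/5;  ∫_0^π -2*π*x^3 dx = -π^5/2;  ∫_0^π π^2*x^2 dx = π^5/3.
  Sum: π^5/5 − π^5/2 + π^5/3 = π^5/30.
  ∫_0^π (u')² dx = ∫_0^π (4*x^2 - 4*π*x + π^2) dx. Term by term:
    ∫_0^π 4*x^2 dx = 4*π^3/3;  ∫_0^π -4*π*x dx = -2*π^3;  ∫_0^π π^2 dx = π^3.
  Sum: 4*π^3/3 − 2*π^3 + π^3 = π^3/3.
∫_0^π u² dx = π^5/30, so ||u||_L² = sqrt(30)*π^(5/2)/30.
∫_0^π (u')² dx = π^3/3, so ||u'||_L² = sqrt(3)*π^(3/2)/3.
Ratio ||u||_L² / ||u'||_L² = sqrt(10)*π/10.
Sharp Poincaré constant on H^1_0(0, π) is C_P = L/π = 1, achieved by sin(x).
A polynomial bump cannot attain the sharp Poincaré constant (only the first sine eigenfunction does), so the ratio is strictly less than C_P, consistent with ||u||_L² ≤ C_P ||u'||_L².


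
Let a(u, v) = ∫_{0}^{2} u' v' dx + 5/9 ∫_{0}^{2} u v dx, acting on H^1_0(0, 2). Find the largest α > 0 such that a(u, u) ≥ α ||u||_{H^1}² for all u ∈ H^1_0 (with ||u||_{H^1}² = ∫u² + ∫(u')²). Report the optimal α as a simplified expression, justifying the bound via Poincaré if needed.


α = (20/9 + π^2)/(4 + π^2)

Coercivity of a(·,·) on H^1_0(0, 2) means a(u, u) ≥ α ||u||_{H^1}² for every u ∈ H^1_0.
The interval has length L = 2, and Poincaré/coercivity depend only on L. Here a(u, u) = ∫(u')² + (5/9)·∫u².
Here 0 < c = 5/9 < 1. The condition a(u,u) ≥ α||u||_{H^1}² reads (1−α)∫(u')² ≥ (α−c)∫u². Any admissible α is ≤ 1 (rapidly oscillating u have ∫u²/∫(u')² → 0), and α = 1 would force 0 ≥ (1−c)∫u², impossible since c < 1; so 1−α > 0. By the sharp Poincaré inequality on H^1_0 of an interval of length L, ∫(u')² ≥ (π/L)²∫u² with equality for the first sine mode sin(π(x−x₀)/L) (x₀ the left endpoint), so the inequality holds for all u iff (1−α)(π/L)² ≥ α − c, i.e. α ≤ ((π/L)² + c)/((π/L)² + 1) = (1 + c(L/π)²)/(1 + (L/π)²). With (π/L)² = π^2/4 and c = 5/9, the largest admissible constant is α = ((π/L)² + c)/((π/L)² + 1).
Simplifying, α = (20/9 + π^2)/(4 + π^2).


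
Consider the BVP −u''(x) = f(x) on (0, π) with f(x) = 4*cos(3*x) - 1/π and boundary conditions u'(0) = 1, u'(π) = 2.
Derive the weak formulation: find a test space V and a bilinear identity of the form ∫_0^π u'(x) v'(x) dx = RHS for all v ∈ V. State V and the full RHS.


V = H^1(0, π) (v unrestricted at boundary; u is determined up to an additive constant); weak form: ∫_0^π u'v' dx = ∫_0^π (4*cos(3*x) - 1/π) v dx + 2·v(π) − v(0) for all v ∈ V.

Multiply both sides by a test function v and integrate from 0 to π:
  ∫_0^π −u''(x) v(x) dx = ∫_0^π f(x) v(x) dx.
Integrate the LHS by parts once:
  ∫_0^π −u'' v dx = −[u'(x) v(x)]_0^π + ∫_0^π u'(x) v'(x) dx.
Thus ∫_0^π u'(x) v'(x) dx = ∫_0^π f(x) v(x) dx + [u'(x) v(x)]_0^π.
Choose V so that boundary terms are either known or forced to vanish.
u has inhomogeneous Neumann u'(0) = 1, u'(π) = 2. [u' v]_0^π = (2)·v(π) − (1)·v(0) = 2·v(π) − v(0). Take V = H^1(0, π); boundary term becomes part of RHS.
Weak formulation: find u (satisfying any essential BC) such that ∫_0^π u'(x) v'(x) dx = ∫_0^π f v dx + 2·v(π) − v(0) for all v ∈ V (Neumann data are natural BCs: they enter the RHS as boundary terms).
Substituting f(x) = 4*cos(3*x) - 1/π, the right-hand side is ∫_0^π (4*cos(3*x) - 1/π) v dx + 2·v(π) − v(0).
Compatibility check (pure Neumann): taking v ≡ 1 ∈ V gives 0 = ∫_0^π f dx + (2) − (1), i.e. ∫_0^π f dx must equal u'(0) − u'(π) = -1. Indeed ∫_0^π (4*cos(3*x) - 1/π) dx = -1, so the data are compatible. The solution is then unique only up to an additive constant (fix it e.g. by requiring ∫_0^π u dx = 0).


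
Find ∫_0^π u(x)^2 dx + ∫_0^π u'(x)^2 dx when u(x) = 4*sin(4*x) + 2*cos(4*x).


||u||_{H^1(0,π)}^2 = 170*π

u'(x) = -8*sin(4*x) + 16*cos(4*x).
Expand u² and (u')² and integrate term by term on (0, π), using: for integers n ≥ 1, ∫_0^π sin²(nx) dx = ∫_0^π cos²(nx) dx = π/2; for n ≠ n', ∫_0^π sin(nx)sin(n'x) dx = ∫_0^π cos(nx)cos(n'x) dx = 0; and by product-to-sum, ∫_0^π sin(nx)cos(n'x) dx = ½∫_0^π [sin((n+n')x) + sin((n−n')x)] dx, which is 0 when n+n' is even and 2n/(n²−n'²) when n+n' is odd (it need not vanish on (0, π)).
  u² squared terms: (2)²·∫cos(4x)² dx = 4·π/2 = 2*π;  (4)²·∫sin(4x)² dx = 16·π/2 = 8*π.
  u² cross terms: 2·(2)·(4)·∫cos(4x)·sin(4x) dx = 16·(0) = 0.
  So ∫_0^π u² dx = 2*π + 8*π + 0 = 10*π.
  (u')² squared terms: (-8)²·∫sin(4x)² dx = 64·π/2 = 32*π;  (16)²·∫cos(4x)² dx = 256·π/2 = 128*π.
  (u')² cross terms: 2·(-8)·(16)·∫sin(4x)·cos(4x) dx = -256·(0) = 0.
  So ∫_0^π (u')² dx = 32*π + 128*π + 0 = 160*π.
||u||_{H^1}^2 = (10*π) + (160*π) = 170*π.


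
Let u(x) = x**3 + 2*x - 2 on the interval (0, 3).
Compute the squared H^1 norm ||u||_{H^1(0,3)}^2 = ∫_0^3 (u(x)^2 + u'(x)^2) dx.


||u||_{H^1}^2 = 34833/35

The H^1 norm (squared) on an interval (0, L) is
  ||u||_{H^1}^2 = ∫_0^L u(x)^2 dx + ∫_0^L u'(x)^2 dx.
Compute u'(x) = 3*x**2 + 2.
Then u(x)^2 = x**6 + 4*x**4 - 4*x**3 + 4*x**2 - 8*x + 4 and u'(x)^2 = 9*x**4 + 12*x**2 + 4.
Integrate each monomial from 0 to 3 using ∫_0^3 c·x^n dx = c·3^(n+1)/(n+1):
  ∫_0^3 u(x)^2 dx = ∫_0^3 (x^6 + 4*x^4 - 4*x^3 + 4*x^2 - 8*x + 4) dx. Term by term:
    ∫_0^3 x^6 dx = 2187/7;  ∫_0^3 4*x^4 dx = 972/5;  ∫_0^3 -4*x^3 dx = -81;
    ∫_0^3 4*x^2 dx = 36;  ∫_0^3 -8*x dx = -36;  ∫_0^3 4 dx = 12.
  Sum: 2187/7 + 972/5 − 81 + 36 − 36 + 12 = 15324/35.
  ∫_0^3 u'(x)^2 dx = ∫_0^3 (9*x^4 + 12*x^2 + 4) dx. Term by term:
    ∫_0^3 9*x^4 dx = 2187/5;  ∫_0^3 12*x^2 dx = 108;  ∫_0^3 4 dx = 12.
  Sum: 2187/5 + 108 + 12 = 2787/5.
Adding: ||u||_{H^1}^2 = 15324/35 + 2787/5 = 34833/35.


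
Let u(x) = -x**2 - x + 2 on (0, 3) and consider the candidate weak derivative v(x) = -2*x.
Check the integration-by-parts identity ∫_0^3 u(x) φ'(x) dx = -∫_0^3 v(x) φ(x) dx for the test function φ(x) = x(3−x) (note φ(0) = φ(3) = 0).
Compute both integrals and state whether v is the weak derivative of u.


LHS = 18, RHS = 27/2. No, v is not the weak derivative of u.

u(x) = -x**2 - x + 2, classical derivative u'(x) = -2*x - 1.
φ(x) = x(3−x), so φ'(x) = 3 - 2*x.
Note φ(0) = φ(3) = 0, so the boundary term u·φ vanishes.
LHS = ∫_0^3 u(x) φ'(x) dx = ∫_0^3 (2*x^3 - x^2 - 7*x + 6) dx. Term by term:
  ∫_0^3 2*x^3 dx = 81/2;  ∫_0^3 -x^2 dx = -9;  ∫_0^3 -7*x dx = -63/2;
  ∫_0^3 6 dx = 18.
Sum: 81/2 − 9 − 63/2 + 18 = 18.
So LHS = 18.
∫_0^3 v(x) φ(x) dx = ∫_0^3 (2*x^3 - 6*x^2) dx. Term by term:
  ∫_0^3 2*x^3 dx = 81/2;  ∫_0^3 -6*x^2 dx = -54.
Sum: 81/2 − 54 = -27/2.
So RHS = -∫_0^3 v(x) φ(x) dx = 27/2.
LHS − RHS = 9/2 ≠ 0, so the identity fails.
(For a valid weak derivative the identity must hold for EVERY test function, in particular this one. The failure shows v is NOT the weak derivative of u.)
Correct weak derivative would be u'(x) = -2*x - 1.


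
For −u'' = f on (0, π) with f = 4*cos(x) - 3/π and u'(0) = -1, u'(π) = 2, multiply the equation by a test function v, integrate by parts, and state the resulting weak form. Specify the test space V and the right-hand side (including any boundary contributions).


V = H^1(0, π) (v unrestricted at boundary; u is determined up to an additive constant); weak form: ∫_0^π u'v' dx = ∫_0^π (4*cos(x) - 3/π) v dx + 2·v(π) + v(0) for all v ∈ V.

Multiply both sides by a test function v and integrate from 0 to π:
  ∫_0^π −u''(x) v(x) dx = ∫_0^π f(x) v(x) dx.
Integrate the LHS by parts once:
  ∫_0^π −u'' v dx = −[u'(x) v(x)]_0^π + ∫_0^π u'(x) v'(x) dx.
Thus ∫_0^π u'(x) v'(x) dx = ∫_0^π f(x) v(x) dx + [u'(x) v(x)]_0^π.
Choose V so that boundary terms are either known or forced to vanish.
u has inhomogeneous Neumann u'(0) = -1, u'(π) = 2. [u' v]_0^π = (2)·v(π) − (-1)·v(0) = 2·v(π) + v(0). Take V = H^1(0, π); boundary term becomes part of RHS.
Weak formulation: find u (satisfying any essential BC) such that ∫_0^π u'(x) v'(x) dx = ∫_0^π f v dx + 2·v(π) + v(0) for all v ∈ V (Neumann data are natural BCs: they enter the RHS as boundary terms).
Substituting f(x) = 4*cos(x) - 3/π, the right-hand side is ∫_0^π (4*cos(x) - 3/π) v dx + 2·v(π) + v(0).
Compatibility check (pure Neumann): taking v ≡ 1 ∈ V gives 0 = ∫_0^π f dx + (2) − (-1), i.e. ∫_0^π f dx must equal u'(0) − u'(π) = -3. Indeed ∫_0^π (4*cos(x) - 3/π) dx = -3, so the data are compatible. The solution is then unique only up to an additive constant (fix it e.g. by requiring ∫_0^π u dx = 0).


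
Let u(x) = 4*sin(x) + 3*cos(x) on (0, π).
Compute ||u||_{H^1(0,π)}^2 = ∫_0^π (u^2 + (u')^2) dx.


||u||_{H^1(0,π)}^2 = 25*π

u'(x) = -3*sin(x) + 4*cos(x).
Expand u² and (u')² and integrate term by term on (0, π), using: for integers n ≥ 1, ∫_0^π sin²(nx) dx = ∫_0^π cos²(nx) dx = π/2; for n ≠ n', ∫_0^π sin(nx)sin(n'x) dx = ∫_0^π cos(nx)cos(n'x) dx = 0; and by product-to-sum, ∫_0^π sin(nx)cos(n'x) dx = ½∫_0^π [sin((n+n')x) + sin((n−n')x)] dx, which is 0 when n+n' is even and 2n/(n²−n'²) when n+n' is odd (it need not vanish on (0, π)).
  u² squared terms: (3)²·∫cos(x)² dx = 9·π/2 = 9*π/2;  (4)²·∫sin(x)² dx = 16·π/2 = 8*π.
  u² cross terms: 2·(3)·(4)·∫cos(x)·sin(x) dx = 24·(0) = 0.
  So ∫_0^π u² dx = 9*π/2 + 8*π + 0 = 25*π/2.
  (u')² squared terms: (-3)²·∫sin(x)² dx = 9·π/2 = 9*π/2;  (4)²·∫cos(x)² dx = 16·π/2 = 8*π.
  (u')² cross terms: 2·(-3)·(4)·∫sin(x)·cos(x) dx = -24·(0) = 0.
  So ∫_0^π (u')² dx = 9*π/2 + 8*π + 0 = 25*π/2.
||u||_{H^1}^2 = (25*π/2) + (25*π/2) = 25*π.
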